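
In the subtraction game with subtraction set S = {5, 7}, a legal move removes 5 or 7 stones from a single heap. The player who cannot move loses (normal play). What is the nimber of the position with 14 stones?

G(0) = 0
G(1) = mex{} = 0
G(2) = mex{} = 0
G(3) = mex{} = 0
G(4) = mex{} = 0
G(5) = mex{0} = 1
G(6) = mex{0} = 1
G(7) = mex{0,0} = 1
G(8) = mex{0,0} = 1
G(9) = mex{0,0} = 1
G(10) = mex{1,0} = 2
G(11) = mex{1,0} = 2
G(12) = mex{1,1} = 0
G(13) = mex{1,1} = 0
G(14) = mex{1,1} = 0

0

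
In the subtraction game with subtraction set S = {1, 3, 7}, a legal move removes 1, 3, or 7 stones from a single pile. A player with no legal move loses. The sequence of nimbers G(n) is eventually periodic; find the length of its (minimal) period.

2

n :  0  1  2  3  4  5  6  7  8  9 10 11 12 13 14
G :  0  1  0  1  0  1  0  1  0  1  0  1  0  1  0
G(n+2) = G(n) holds for n = 0,…,6 (a full window of length max(S) = 7), so the sequence is purely periodic with period 2.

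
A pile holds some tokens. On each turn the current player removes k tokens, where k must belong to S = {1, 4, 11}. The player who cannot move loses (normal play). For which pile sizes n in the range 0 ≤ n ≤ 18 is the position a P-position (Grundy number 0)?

n :  0  1  2  3  4  5  6  7  8  9 10 11 12 13 14 15 16 17 18
G :  0  1  0  1  2  0  1  0  1  2  0  1  0  1  2  0  1  0  1
P-positions are exactly the n with G(n) = 0.

0, 2, 5, 7, 10, 12, 15, 17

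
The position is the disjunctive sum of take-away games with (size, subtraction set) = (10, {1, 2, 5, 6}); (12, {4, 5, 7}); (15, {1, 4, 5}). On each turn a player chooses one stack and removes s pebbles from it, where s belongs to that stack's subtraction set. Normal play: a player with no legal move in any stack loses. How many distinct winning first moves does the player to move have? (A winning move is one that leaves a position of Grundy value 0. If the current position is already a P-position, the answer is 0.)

Stack A, S = {1, 2, 5, 6}:
G(0) = 0
G(1) = mex{0} = 1
G(2) = mex{1,0} = 2
G(3) = mex{2,1} = 0
G(4) = mex{0,2} = 1
G(5) = mex{1,0,0} = 2
G(6) = mex{2,1,1,0} = 3
G(7) = mex{3,2,2,1} = 0
G(8) = mex{0,3,0,2} = 1
G(9) = mex{1,0,1,0} = 2
G(10) = mex{2,1,2,1} = 0
G_A(10) = 0.
Stack B, S = {4, 5, 7}:
G(0) = 0
G(1) = mex{} = 0
G(2) = mex{} = 0
G(3) = mex{} = 0
G(4) = mex{0} = 1
G(5) = mex{0,0} = 1
G(6) = mex{0,0} = 1
G(7) = mex{0,0,0} = 1
G(8) = mex{1,0,0} = 2
G(9) = mex{1,1,0} = 2
G(10) = mex{1,1,0} = 2
G(11) = mex{1,1,1} = 0
G(12) = mex{2,1,1} = 0
G_B(12) = 0.
Stack C, S = {1, 4, 5}:
n :  0  1  2  3  4  5  6  7  8  9 10 11 12 13 14 15
G :  0  1  0  1  2  3  2  3  0  1  0  1  2  3  2  3
G_C(15) = 3.
Combined Grundy value = 0 ⊕ 0 ⊕ 3 = 3.
A winning move leaves total XOR = 0, i.e. changes one component's Grundy value g to g ⊕ X where X is the current total.
Stack A: need g' = 0⊕3 = 3. Options: 10−1→G=2, 10−2→G=1, 10−5→G=2, 10−6→G=1. Hits: 0.
Stack B: need g' = 0⊕3 = 3. Options: 12−4→G=2, 12−5→G=1, 12−7→G=1. Hits: 0.
Stack C: need g' = 3⊕3 = 0. Options: 15−1→G=2, 15−4→G=1, 15−5→G=0. Hits: 1.

1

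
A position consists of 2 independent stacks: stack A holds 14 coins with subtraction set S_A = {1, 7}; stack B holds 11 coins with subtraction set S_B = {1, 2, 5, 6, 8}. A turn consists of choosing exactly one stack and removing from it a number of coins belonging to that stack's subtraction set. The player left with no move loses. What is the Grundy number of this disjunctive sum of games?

Stack A, S = {1, 7}:
n :  0  1  2  3  4  5  6  7  8  9 10 11 12 13 14
G :  0  1  0  1  0  1  0  1  0  1  0  1  0  1  0
G_A(14) = 0.
Stack B, S = {1, 2, 5, 6, 8}:
G(0) = 0
G(1) = mex{0} = 1
G(2) = mex{1,0} = 2
G(3) = mex{2,1} = 0
G(4) = mex{0,2} = 1
G(5) = mex{1,0,0} = 2
G(6) = mex{2,1,1,0} = 3
G(7) = mex{3,2,2,1} = 0
G(8) = mex{0,3,0,2,0} = 1
G(9) = mex{1,0,1,0,1} = 2
G(10) = mex{2,1,2,1,2} = 0
G(11) = mex{0,2,3,2,0} = 1
G_B(11) = 1.
Combined Grundy value = 0 ⊕ 1 = 1.

1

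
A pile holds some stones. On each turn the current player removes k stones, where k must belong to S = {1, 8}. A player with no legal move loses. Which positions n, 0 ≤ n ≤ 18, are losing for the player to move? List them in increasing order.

G(0) = 0
G(1) = mex{0} = 1
G(2) = mex{1} = 0
G(3) = mex{0} = 1
G(4) = mex{1} = 0
G(5) = mex{0} = 1
G(6) = mex{1} = 0
G(7) = mex{0} = 1
G(8) = mex{1,0} = 2
G(9) = mex{2,1} = 0
G(10) = mex{0,0} = 1
G(11) = mex{1,1} = 0
G(12) = mex{0,0} = 1
G(13) = mex{1,1} = 0
G(14) = mex{0,0} = 1
G(15) = mex{1,1} = 0
G(16) = mex{0,2} = 1
G(17) = mex{1,0} = 2
G(18) = mex{2,1} = 0
P-positions are exactly the n with G(n) = 0.

0, 2, 4, 6, 9, 11, 13, 15, 18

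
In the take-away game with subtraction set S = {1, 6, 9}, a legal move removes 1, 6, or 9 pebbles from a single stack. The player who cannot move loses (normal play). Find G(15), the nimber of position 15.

1

G(0) = 0
G(1) = mex{0} = 1
G(2) = mex{1} = 0
G(3) = mex{0} = 1
G(4) = mex{1} = 0
G(5) = mex{0} = 1
G(6) = mex{1,0} = 2
G(7) = mex{2,1} = 0
G(8) = mex{0,0} = 1
G(9) = mex{1,1,0} = 2
G(10) = mex{2,0,1} = 3
G(11) = mex{3,1,0} = 2
G(12) = mex{2,2,1} = 0
G(13) = mex{0,0,0} = 1
G(14) = mex{1,1,1} = 0
G(15) = mex{0,2,2} = 1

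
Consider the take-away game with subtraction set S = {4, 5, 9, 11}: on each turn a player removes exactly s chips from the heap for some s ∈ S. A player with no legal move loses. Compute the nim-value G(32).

0

G(0) = 0
G(1) = mex{} = 0
G(2) = mex{} = 0
G(3) = mex{} = 0
G(4) = mex{0} = 1
G(5) = mex{0,0} = 1
G(6) = mex{0,0} = 1
G(7) = mex{0,0} = 1
G(8) = mex{1,0} = 2
G(9) = mex{1,1,0} = 2
G(10) = mex{1,1,0} = 2
G(11) = mex{1,1,0,0} = 2
G(12) = mex{2,1,0,0} = 3
G(13) = mex{2,2,1,0} = 3
G(14) = mex{2,2,1,0} = 3
G(15) = mex{2,2,1,1} = 0
G(16) = mex{3,2,1,1} = 0
G(17) = mex{3,3,2,1} = 0
G(18) = mex{3,3,2,1} = 0
G(19) = mex{0,3,2,2} = 1
G(20) = mex{0,0,2,2} = 1
G(21) = mex{0,0,3,2} = 1
G(22) = mex{0,0,3,2} = 1
G(23) = mex{1,0,3,3} = 2
G(24) = mex{1,1,0,3} = 2
G(25) = mex{1,1,0,3} = 2
G(26) = mex{1,1,0,0} = 2
G(27) = mex{2,1,0,0} = 3
G(28) = mex{2,2,1,0} = 3
G(29) = mex{2,2,1,0} = 3
G(30) = mex{2,2,1,1} = 0
G(31) = mex{3,2,1,1} = 0
G(32) = mex{3,3,2,1} = 0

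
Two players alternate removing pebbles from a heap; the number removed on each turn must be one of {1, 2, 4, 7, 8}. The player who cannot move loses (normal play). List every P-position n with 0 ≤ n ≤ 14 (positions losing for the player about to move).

0, 3, 6, 9, 12

G(0) = 0
G(1) = mex{0} = 1
G(2) = mex{1,0} = 2
G(3) = mex{2,1} = 0
G(4) = mex{0,2,0} = 1
G(5) = mex{1,0,1} = 2
G(6) = mex{2,1,2} = 0
G(7) = mex{0,2,0,0} = 1
G(8) = mex{1,0,1,1,0} = 2
G(9) = mex{2,1,2,2,1} = 0
G(10) = mex{0,2,0,0,2} = 1
G(11) = mex{1,0,1,1,0} = 2
G(12) = mex{2,1,2,2,1} = 0
G(13) = mex{0,2,0,0,2} = 1
G(14) = mex{1,0,1,1,0} = 2
P-positions are exactly the n with G(n) = 0.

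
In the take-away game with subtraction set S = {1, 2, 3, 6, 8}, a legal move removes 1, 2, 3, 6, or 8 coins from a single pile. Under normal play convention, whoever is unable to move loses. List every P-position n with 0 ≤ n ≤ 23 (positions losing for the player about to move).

0, 4, 9, 13, 18, 22

n :  0  1  2  3  4  5  6  7  8  9 10 11 12 13 14 15 16 17 18 19 20 21 22 23
G :  0  1  2  3  0  1  2  3  4  0  1  2  3  0  1  2  3  4  0  1  2  3  0  1
P-positions are exactly the n with G(n) = 0.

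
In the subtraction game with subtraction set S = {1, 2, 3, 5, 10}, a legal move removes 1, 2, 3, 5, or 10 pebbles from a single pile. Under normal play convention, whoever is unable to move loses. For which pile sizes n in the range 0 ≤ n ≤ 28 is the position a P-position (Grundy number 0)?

n :  0  1  2  3  4  5  6  7  8  9 10 11 12 13 14 15 16 17 18 19 20 21 22 23 24 25 26 27 28
G :  0  1  2  3  0  1  2  3  0  1  2  3  0  1  2  3  0  1  2  3  0  1  2  3  0  1  2  3  0
P-positions are exactly the n with G(n) = 0.

0, 4, 8, 12, 16, 20, 24, 28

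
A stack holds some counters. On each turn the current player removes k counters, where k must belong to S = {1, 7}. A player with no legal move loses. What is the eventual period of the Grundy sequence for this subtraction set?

2

G(0) = 0
G(1) = mex{0} = 1
G(2) = mex{1} = 0
G(3) = mex{0} = 1
G(4) = mex{1} = 0
G(5) = mex{0} = 1
G(6) = mex{1} = 0
G(7) = mex{0,0} = 1
G(8) = mex{1,1} = 0
G(9) = mex{0,0} = 1
G(10) = mex{1,1} = 0
G(11) = mex{0,0} = 1
G(12) = mex{1,1} = 0
G(13) = mex{0,0} = 1
G(14) = mex{1,1} = 0
G(n+2) = G(n) holds for n = 0,…,6 (a full window of length max(S) = 7), so the sequence is purely periodic with period 2.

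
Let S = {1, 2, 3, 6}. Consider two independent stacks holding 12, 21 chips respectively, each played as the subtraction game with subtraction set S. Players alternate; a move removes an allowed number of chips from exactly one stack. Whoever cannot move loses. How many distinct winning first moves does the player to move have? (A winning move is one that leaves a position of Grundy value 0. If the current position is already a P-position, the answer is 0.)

All stacks use S = {1, 2, 3, 6}:
n :  0  1  2  3  4  5  6  7  8  9 10 11 12 13 14 15 16 17 18 19 20 21
G :  0  1  2  3  0  1  2  3  0  1  2  3  0  1  2  3  0  1  2  3  0  1
Stack A: G(12) = 0.
Stack B: G(21) = 1.
Combined Grundy value = 0 ⊕ 1 = 1.
A winning move leaves total XOR = 0, i.e. changes one component's Grundy value g to g ⊕ X where X is the current total.
Stack A: need g' = 0⊕1 = 1. Options: 12−1→G=3, 12−2→G=2, 12−3→G=1, 12−6→G=2. Hits: 1.
Stack B: need g' = 1⊕1 = 0. Options: 21−1→G=0, 21−2→G=3, 21−3→G=2, 21−6→G=3. Hits: 1.

2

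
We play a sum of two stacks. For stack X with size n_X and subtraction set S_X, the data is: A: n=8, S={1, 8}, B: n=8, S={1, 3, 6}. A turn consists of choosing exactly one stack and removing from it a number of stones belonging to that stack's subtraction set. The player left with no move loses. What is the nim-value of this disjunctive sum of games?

0

Stack A, S = {1, 8}:
n : 0 1 2 3 4 5 6 7 8
G : 0 1 0 1 0 1 0 1 2
G_A(8) = 2.
Stack B, S = {1, 3, 6}:
n : 0 1 2 3 4 5 6 7 8
G : 0 1 0 1 0 1 2 3 2
G_B(8) = 2.
Combined Grundy value = 2 ⊕ 2 = 0.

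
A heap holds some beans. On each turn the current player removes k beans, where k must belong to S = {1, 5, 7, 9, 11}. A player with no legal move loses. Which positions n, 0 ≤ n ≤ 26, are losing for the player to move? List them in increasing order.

n :  0  1  2  3  4  5  6  7  8  9 10 11 12 13 14 15 16 17 18 19 20 21 22 23 24 25 26
G :  0  1  0  1  0  1  0  1  0  1  0  1  0  1  0  1  0  1  0  1  0  1  0  1  0  1  0
P-positions are exactly the n with G(n) = 0.

0, 2, 4, 6, 8, 10, 12, 14, 16, 18, 20, 22, 24, 26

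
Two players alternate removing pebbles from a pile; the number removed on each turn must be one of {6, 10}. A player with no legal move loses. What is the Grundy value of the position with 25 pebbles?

G(0) = 0
G(1) = mex{} = 0
G(2) = mex{} = 0
G(3) = mex{} = 0
G(4) = mex{} = 0
G(5) = mex{} = 0
G(6) = mex{0} = 1
G(7) = mex{0} = 1
G(8) = mex{0} = 1
G(9) = mex{0} = 1
G(10) = mex{0,0} = 1
G(11) = mex{0,0} = 1
G(12) = mex{1,0} = 2
G(13) = mex{1,0} = 2
G(14) = mex{1,0} = 2
G(15) = mex{1,0} = 2
G(16) = mex{1,1} = 0
G(17) = mex{1,1} = 0
G(18) = mex{2,1} = 0
G(19) = mex{2,1} = 0
G(20) = mex{2,1} = 0
G(21) = mex{2,1} = 0
G(22) = mex{0,2} = 1
G(23) = mex{0,2} = 1
G(24) = mex{0,2} = 1
G(25) = mex{0,2} = 1

1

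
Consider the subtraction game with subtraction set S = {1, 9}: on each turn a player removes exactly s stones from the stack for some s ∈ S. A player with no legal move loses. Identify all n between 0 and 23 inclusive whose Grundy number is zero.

0, 2, 4, 6, 8, 10, 12, 14, 16, 18, 20, 22

n :  0  1  2  3  4  5  6  7  8  9 10 11 12 13 14 15 16 17 18 19 20 21 22 23
G :  0  1  0  1  0  1  0  1  0  1  0  1  0  1  0  1  0  1  0  1  0  1  0  1
P-positions are exactly the n with G(n) = 0.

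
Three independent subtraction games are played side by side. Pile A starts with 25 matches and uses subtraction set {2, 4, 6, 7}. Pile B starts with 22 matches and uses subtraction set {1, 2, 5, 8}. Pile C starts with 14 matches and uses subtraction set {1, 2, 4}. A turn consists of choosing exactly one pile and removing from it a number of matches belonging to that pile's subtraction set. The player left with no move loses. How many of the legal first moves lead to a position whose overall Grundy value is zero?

0

Pile A, S = {2, 4, 6, 7}:
G(0) = 0
G(1) = mex{} = 0
G(2) = mex{0} = 1
G(3) = mex{0} = 1
G(4) = mex{1,0} = 2
G(5) = mex{1,0} = 2
G(6) = mex{2,1,0} = 3
G(7) = mex{2,1,0,0} = 3
G(8) = mex{3,2,1,0} = 4
G(9) = mex{3,2,1,1} = 0
G(10) = mex{4,3,2,1} = 0
G(11) = mex{0,3,2,2} = 1
G(12) = mex{0,4,3,2} = 1
G(13) = mex{1,0,3,3} = 2
G(14) = mex{1,0,4,3} = 2
G(15) = mex{2,1,0,4} = 3
G(16) = mex{2,1,0,0} = 3
G(17) = mex{3,2,1,0} = 4
G(18) = mex{3,2,1,1} = 0
G(19) = mex{4,3,2,1} = 0
G(20) = mex{0,3,2,2} = 1
G(21) = mex{0,4,3,2} = 1
G(22) = mex{1,0,3,3} = 2
G(23) = mex{1,0,4,3} = 2
G(24) = mex{2,1,0,4} = 3
G(25) = mex{2,1,0,0} = 3
G_A(25) = 3.
Pile B, S = {1, 2, 5, 8}:
n :  0  1  2  3  4  5  6  7  8  9 10 11 12 13 14 15 16 17 18 19 20 21 22
G :  0  1  2  0  1  2  0  1  2  0  1  2  0  1  2  0  1  2  0  1  2  0  1
G_B(22) = 1.
Pile C, S = {1, 2, 4}:
G(0) = 0
G(1) = mex{0} = 1
G(2) = mex{1,0} = 2
G(3) = mex{2,1} = 0
G(4) = mex{0,2,0} = 1
G(5) = mex{1,0,1} = 2
G(6) = mex{2,1,2} = 0
G(7) = mex{0,2,0} = 1
G(8) = mex{1,0,1} = 2
G(9) = mex{2,1,2} = 0
G(10) = mex{0,2,0} = 1
G(11) = mex{1,0,1} = 2
G(12) = mex{2,1,2} = 0
G(13) = mex{0,2,0} = 1
G(14) = mex{1,0,1} = 2
G_C(14) = 2.
Combined Grundy value = 3 ⊕ 1 ⊕ 2 = 0.
A winning move leaves total XOR = 0, i.e. changes one component's Grundy value g to g ⊕ X where X is the current total.
Pile A: target g' = 3⊕0 = 3, but every legal move changes the Grundy value (mex property), so 0 moves.
Pile B: target g' = 1⊕0 = 1, but every legal move changes the Grundy value (mex property), so 0 moves.
Pile C: target g' = 2⊕0 = 2, but every legal move changes the Grundy value (mex property), so 0 moves.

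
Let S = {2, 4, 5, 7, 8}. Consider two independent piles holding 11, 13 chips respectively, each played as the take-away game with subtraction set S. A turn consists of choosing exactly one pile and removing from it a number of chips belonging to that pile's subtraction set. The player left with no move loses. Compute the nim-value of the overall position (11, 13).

All piles use S = {2, 4, 5, 7, 8}:
G(0) = 0
G(1) = mex{} = 0
G(2) = mex{0} = 1
G(3) = mex{0} = 1
G(4) = mex{1,0} = 2
G(5) = mex{1,0,0} = 2
G(6) = mex{2,1,0} = 3
G(7) = mex{2,1,1,0} = 3
G(8) = mex{3,2,1,0,0} = 4
G(9) = mex{3,2,2,1,0} = 4
G(10) = mex{4,3,2,1,1} = 0
G(11) = mex{4,3,3,2,1} = 0
G(12) = mex{0,4,3,2,2} = 1
G(13) = mex{0,4,4,3,2} = 1
Pile A: G(11) = 0.
Pile B: G(13) = 1.
Combined Grundy value = 0 ⊕ 1 = 1.

1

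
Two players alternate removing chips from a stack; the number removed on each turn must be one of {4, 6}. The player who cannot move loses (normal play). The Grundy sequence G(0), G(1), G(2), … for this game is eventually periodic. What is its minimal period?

n :  0  1  2  3  4  5  6  7  8  9 10 11 12 13 14 15 16 17 18 19 20 21
G :  0  0  0  0  1  1  1  1  2  2  0  0  0  0  1  1  1  1  2  2  0  0
G(n+10) = G(n) holds for n = 0,…,5 (a full window of length max(S) = 6), so the sequence is purely periodic with period 10.

10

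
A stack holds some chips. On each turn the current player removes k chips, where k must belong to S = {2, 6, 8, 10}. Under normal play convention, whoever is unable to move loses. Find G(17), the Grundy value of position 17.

0

n :  0  1  2  3  4  5  6  7  8  9 10 11 12 13 14 15 16 17
G :  0  0  1  1  0  0  1  1  2  2  3  3  2  2  3  3  0  0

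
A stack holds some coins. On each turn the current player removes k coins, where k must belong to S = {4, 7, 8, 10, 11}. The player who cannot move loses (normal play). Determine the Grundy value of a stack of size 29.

3

n :  0  1  2  3  4  5  6  7  8  9 10 11 12 13 14 15 16 17 18 19 20 21 22 23 24 25 26 27 28 29
G :  0  0  0  0  1  1  1  1  2  2  2  2  3  3  3  0  0  0  0  1  1  1  1  2  2  2  2  3  3  3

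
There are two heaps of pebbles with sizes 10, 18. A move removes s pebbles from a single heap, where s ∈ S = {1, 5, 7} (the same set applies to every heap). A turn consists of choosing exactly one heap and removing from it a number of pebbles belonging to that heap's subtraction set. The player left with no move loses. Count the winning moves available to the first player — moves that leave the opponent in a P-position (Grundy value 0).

All heaps use S = {1, 5, 7}:
G(0) = 0
G(1) = mex{0} = 1
G(2) = mex{1} = 0
G(3) = mex{0} = 1
G(4) = mex{1} = 0
G(5) = mex{0,0} = 1
G(6) = mex{1,1} = 0
G(7) = mex{0,0,0} = 1
G(8) = mex{1,1,1} = 0
G(9) = mex{0,0,0} = 1
G(10) = mex{1,1,1} = 0
G(11) = mex{0,0,0} = 1
G(12) = mex{1,1,1} = 0
G(13) = mex{0,0,0} = 1
G(14) = mex{1,1,1} = 0
G(15) = mex{0,0,0} = 1
G(16) = mex{1,1,1} = 0
G(17) = mex{0,0,0} = 1
G(18) = mex{1,1,1} = 0
Heap A: G(10) = 0.
Heap B: G(18) = 0.
Combined Grundy value = 0 ⊕ 0 = 0.
A winning move leaves total XOR = 0, i.e. changes one component's Grundy value g to g ⊕ X where X is the current total.
Heap A: target g' = 0⊕0 = 0, but every legal move changes the Grundy value (mex property), so 0 moves.
Heap B: target g' = 0⊕0 = 0, but every legal move changes the Grundy value (mex property), so 0 moves.

0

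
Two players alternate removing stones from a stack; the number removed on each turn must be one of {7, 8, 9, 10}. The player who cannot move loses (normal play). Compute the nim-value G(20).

n :  0  1  2  3  4  5  6  7  8  9 10 11 12 13 14 15 16 17 18 19 20
G :  0  0  0  0  0  0  0  1  1  1  1  1  1  1  2  2  2  0  0  0  0

0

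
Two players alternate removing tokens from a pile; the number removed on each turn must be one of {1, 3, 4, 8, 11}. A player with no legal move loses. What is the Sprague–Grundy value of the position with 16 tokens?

G(0) = 0
G(1) = mex{0} = 1
G(2) = mex{1} = 0
G(3) = mex{0,0} = 1
G(4) = mex{1,1,0} = 2
G(5) = mex{2,0,1} = 3
G(6) = mex{3,1,0} = 2
G(7) = mex{2,2,1} = 0
G(8) = mex{0,3,2,0} = 1
G(9) = mex{1,2,3,1} = 0
G(10) = mex{0,0,2,0} = 1
G(11) = mex{1,1,0,1,0} = 2
G(12) = mex{2,0,1,2,1} = 3
G(13) = mex{3,1,0,3,0} = 2
G(14) = mex{2,2,1,2,1} = 0
G(15) = mex{0,3,2,0,2} = 1
G(16) = mex{1,2,3,1,3} = 0

0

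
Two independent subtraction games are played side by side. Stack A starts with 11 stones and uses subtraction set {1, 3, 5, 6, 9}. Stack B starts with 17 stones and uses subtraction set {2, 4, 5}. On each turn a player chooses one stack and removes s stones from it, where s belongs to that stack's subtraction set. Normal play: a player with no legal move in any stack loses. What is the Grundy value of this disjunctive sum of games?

Stack A, S = {1, 3, 5, 6, 9}:
G(0) = 0
G(1) = mex{0} = 1
G(2) = mex{1} = 0
G(3) = mex{0,0} = 1
G(4) = mex{1,1} = 0
G(5) = mex{0,0,0} = 1
G(6) = mex{1,1,1,0} = 2
G(7) = mex{2,0,0,1} = 3
G(8) = mex{3,1,1,0} = 2
G(9) = mex{2,2,0,1,0} = 3
G(10) = mex{3,3,1,0,1} = 2
G(11) = mex{2,2,2,1,0} = 3
G_A(11) = 3.
Stack B, S = {2, 4, 5}:
n :  0  1  2  3  4  5  6  7  8  9 10 11 12 13 14 15 16 17
G :  0  0  1  1  2  2  3  0  0  1  1  2  2  3  0  0  1  1
G_B(17) = 1.
Combined Grundy value = 3 ⊕ 1 = 2.

2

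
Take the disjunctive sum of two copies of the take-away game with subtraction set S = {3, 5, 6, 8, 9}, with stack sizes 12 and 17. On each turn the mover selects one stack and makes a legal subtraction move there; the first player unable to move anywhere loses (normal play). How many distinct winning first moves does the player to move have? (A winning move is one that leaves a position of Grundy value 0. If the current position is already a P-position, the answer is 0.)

4

All stacks use S = {3, 5, 6, 8, 9}:
n :  0  1  2  3  4  5  6  7  8  9 10 11 12 13 14 15 16 17
G :  0  0  0  1  1  1  2  2  2  3  3  3  0  0  0  1  1  1
Stack A: G(12) = 0.
Stack B: G(17) = 1.
Combined Grundy value = 0 ⊕ 1 = 1.
A winning move leaves total XOR = 0, i.e. changes one component's Grundy value g to g ⊕ X where X is the current total.
Stack A: need g' = 0⊕1 = 1. Options: 12−3→G=3, 12−5→G=2, 12−6→G=2, 12−8→G=1, 12−9→G=1. Hits: 2.
Stack B: need g' = 1⊕1 = 0. Options: 17−3→G=0, 17−5→G=0, 17−6→G=3, 17−8→G=3, 17−9→G=2. Hits: 2.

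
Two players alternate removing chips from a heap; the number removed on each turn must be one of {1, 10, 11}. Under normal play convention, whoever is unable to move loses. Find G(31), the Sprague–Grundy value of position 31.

3

G(0) = 0
G(1) = mex{0} = 1
G(2) = mex{1} = 0
G(3) = mex{0} = 1
G(4) = mex{1} = 0
G(5) = mex{0} = 1
G(6) = mex{1} = 0
G(7) = mex{0} = 1
G(8) = mex{1} = 0
G(9) = mex{0} = 1
G(10) = mex{1,0} = 2
G(11) = mex{2,1,0} = 3
G(12) = mex{3,0,1} = 2
G(13) = mex{2,1,0} = 3
G(14) = mex{3,0,1} = 2
G(15) = mex{2,1,0} = 3
G(16) = mex{3,0,1} = 2
G(17) = mex{2,1,0} = 3
G(18) = mex{3,0,1} = 2
G(19) = mex{2,1,0} = 3
G(20) = mex{3,2,1} = 0
G(21) = mex{0,3,2} = 1
G(22) = mex{1,2,3} = 0
G(23) = mex{0,3,2} = 1
G(24) = mex{1,2,3} = 0
G(25) = mex{0,3,2} = 1
G(26) = mex{1,2,3} = 0
G(27) = mex{0,3,2} = 1
G(28) = mex{1,2,3} = 0
G(29) = mex{0,3,2} = 1
G(30) = mex{1,0,3} = 2
G(31) = mex{2,1,0} = 3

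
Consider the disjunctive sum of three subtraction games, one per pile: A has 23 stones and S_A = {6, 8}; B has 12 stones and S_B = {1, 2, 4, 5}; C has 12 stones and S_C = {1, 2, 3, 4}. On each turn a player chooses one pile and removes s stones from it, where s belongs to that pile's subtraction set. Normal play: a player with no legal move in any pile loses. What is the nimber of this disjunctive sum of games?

Pile A, S = {6, 8}:
n :  0  1  2  3  4  5  6  7  8  9 10 11 12 13 14 15 16 17 18 19 20 21 22 23
G :  0  0  0  0  0  0  1  1  1  1  1  1  2  2  0  0  0  0  0  0  1  1  1  1
G_A(23) = 1.
Pile B, S = {1, 2, 4, 5}:
G(0) = 0
G(1) = mex{0} = 1
G(2) = mex{1,0} = 2
G(3) = mex{2,1} = 0
G(4) = mex{0,2,0} = 1
G(5) = mex{1,0,1,0} = 2
G(6) = mex{2,1,2,1} = 0
G(7) = mex{0,2,0,2} = 1
G(8) = mex{1,0,1,0} = 2
G(9) = mex{2,1,2,1} = 0
G(10) = mex{0,2,0,2} = 1
G(11) = mex{1,0,1,0} = 2
G(12) = mex{2,1,2,1} = 0
G_B(12) = 0.
Pile C, S = {1, 2, 3, 4}:
n :  0  1  2  3  4  5  6  7  8  9 10 11 12
G :  0  1  2  3  4  0  1  2  3  4  0  1  2
G_C(12) = 2.
Combined Grundy value = 1 ⊕ 0 ⊕ 2 = 3.

3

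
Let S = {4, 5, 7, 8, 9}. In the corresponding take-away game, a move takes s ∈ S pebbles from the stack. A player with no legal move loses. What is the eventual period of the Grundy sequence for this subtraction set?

G(0) = 0
G(1) = mex{} = 0
G(2) = mex{} = 0
G(3) = mex{} = 0
G(4) = mex{0} = 1
G(5) = mex{0,0} = 1
G(6) = mex{0,0} = 1
G(7) = mex{0,0,0} = 1
G(8) = mex{1,0,0,0} = 2
G(9) = mex{1,1,0,0,0} = 2
G(10) = mex{1,1,0,0,0} = 2
G(11) = mex{1,1,1,0,0} = 2
G(12) = mex{2,1,1,1,0} = 3
G(13) = mex{2,2,1,1,1} = 0
G(14) = mex{2,2,1,1,1} = 0
G(15) = mex{2,2,2,1,1} = 0
G(16) = mex{3,2,2,2,1} = 0
G(17) = mex{0,3,2,2,2} = 1
G(18) = mex{0,0,2,2,2} = 1
G(19) = mex{0,0,3,2,2} = 1
G(20) = mex{0,0,0,3,2} = 1
G(21) = mex{1,0,0,0,3} = 2
G(22) = mex{1,1,0,0,0} = 2
G(23) = mex{1,1,0,0,0} = 2
G(24) = mex{1,1,1,0,0} = 2
G(25) = mex{2,1,1,1,0} = 3
G(26) = mex{2,2,1,1,1} = 0
G(27) = mex{2,2,1,1,1} = 0
G(n+13) = G(n) holds for n = 0,…,8 (a full window of length max(S) = 9), so the sequence is purely periodic with period 13.

13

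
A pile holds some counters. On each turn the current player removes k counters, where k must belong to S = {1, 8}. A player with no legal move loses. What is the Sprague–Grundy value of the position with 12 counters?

1

n :  0  1  2  3  4  5  6  7  8  9 10 11 12
G :  0  1  0  1  0  1  0  1  2  0  1  0  1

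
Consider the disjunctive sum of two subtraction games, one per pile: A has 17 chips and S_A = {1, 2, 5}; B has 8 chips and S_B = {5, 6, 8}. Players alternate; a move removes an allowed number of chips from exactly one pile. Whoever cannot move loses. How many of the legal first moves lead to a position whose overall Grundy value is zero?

Pile A, S = {1, 2, 5}:
n :  0  1  2  3  4  5  6  7  8  9 10 11 12 13 14 15 16 17
G :  0  1  2  0  1  2  0  1  2  0  1  2  0  1  2  0  1  2
G_A(17) = 2.
Pile B, S = {5, 6, 8}:
G(0) = 0
G(1) = mex{} = 0
G(2) = mex{} = 0
G(3) = mex{} = 0
G(4) = mex{} = 0
G(5) = mex{0} = 1
G(6) = mex{0,0} = 1
G(7) = mex{0,0} = 1
G(8) = mex{0,0,0} = 1
G_B(8) = 1.
Combined Grundy value = 2 ⊕ 1 = 3.
A winning move leaves total XOR = 0, i.e. changes one component's Grundy value g to g ⊕ X where X is the current total.
Pile A: need g' = 2⊕3 = 1. Options: 17−1→G=1, 17−2→G=0, 17−5→G=0. Hits: 1.
Pile B: need g' = 1⊕3 = 2. Options: 8−5→G=0, 8−6→G=0, 8−8→G=0. Hits: 0.

1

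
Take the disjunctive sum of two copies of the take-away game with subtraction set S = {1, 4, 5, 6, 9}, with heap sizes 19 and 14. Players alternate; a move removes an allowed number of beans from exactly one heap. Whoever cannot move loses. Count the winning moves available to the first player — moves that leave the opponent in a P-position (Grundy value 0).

All heaps use S = {1, 4, 5, 6, 9}:
n :  0  1  2  3  4  5  6  7  8  9 10 11 12 13 14 15 16 17 18 19
G :  0  1  0  1  2  3  2  3  4  5  0  1  0  1  2  3  2  3  4  5
Heap A: G(19) = 5.
Heap B: G(14) = 2.
Combined Grundy value = 5 ⊕ 2 = 7.
A winning move leaves total XOR = 0, i.e. changes one component's Grundy value g to g ⊕ X where X is the current total.
Heap A: need g' = 5⊕7 = 2. Options: 19−1→G=4, 19−4→G=3, 19−5→G=2, 19−6→G=1, 19−9→G=0. Hits: 1.
Heap B: need g' = 2⊕7 = 5. Options: 14−1→G=1, 14−4→G=0, 14−5→G=5, 14−6→G=4, 14−9→G=3. Hits: 1.

2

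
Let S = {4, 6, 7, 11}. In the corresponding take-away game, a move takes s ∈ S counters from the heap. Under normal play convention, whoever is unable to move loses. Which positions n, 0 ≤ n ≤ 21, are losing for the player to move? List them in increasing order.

n :  0  1  2  3  4  5  6  7  8  9 10 11 12 13 14 15 16 17 18 19 20 21
G :  0  0  0  0  1  1  1  1  2  2  2  2  3  3  3  0  0  0  0  1  1  1
P-positions are exactly the n with G(n) = 0.

0, 1, 2, 3, 15, 16, 17, 18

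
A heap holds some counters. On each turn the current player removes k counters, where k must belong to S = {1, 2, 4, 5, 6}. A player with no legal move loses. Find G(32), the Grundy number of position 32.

2

G(0) = 0
G(1) = mex{0} = 1
G(2) = mex{1,0} = 2
G(3) = mex{2,1} = 0
G(4) = mex{0,2,0} = 1
G(5) = mex{1,0,1,0} = 2
G(6) = mex{2,1,2,1,0} = 3
G(7) = mex{3,2,0,2,1} = 4
G(8) = mex{4,3,1,0,2} = 5
G(9) = mex{5,4,2,1,0} = 3
G(10) = mex{3,5,3,2,1} = 0
G(11) = mex{0,3,4,3,2} = 1
G(12) = mex{1,0,5,4,3} = 2
G(13) = mex{2,1,3,5,4} = 0
G(14) = mex{0,2,0,3,5} = 1
G(15) = mex{1,0,1,0,3} = 2
G(16) = mex{2,1,2,1,0} = 3
G(17) = mex{3,2,0,2,1} = 4
G(18) = mex{4,3,1,0,2} = 5
G(19) = mex{5,4,2,1,0} = 3
G(20) = mex{3,5,3,2,1} = 0
G(21) = mex{0,3,4,3,2} = 1
G(22) = mex{1,0,5,4,3} = 2
G(23) = mex{2,1,3,5,4} = 0
G(24) = mex{0,2,0,3,5} = 1
G(25) = mex{1,0,1,0,3} = 2
G(26) = mex{2,1,2,1,0} = 3
G(27) = mex{3,2,0,2,1} = 4
G(28) = mex{4,3,1,0,2} = 5
G(29) = mex{5,4,2,1,0} = 3
G(30) = mex{3,5,3,2,1} = 0
G(31) = mex{0,3,4,3,2} = 1
G(32) = mex{1,0,5,4,3} = 2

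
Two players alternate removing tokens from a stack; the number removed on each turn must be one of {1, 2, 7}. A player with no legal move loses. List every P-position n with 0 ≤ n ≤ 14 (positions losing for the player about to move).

n :  0  1  2  3  4  5  6  7  8  9 10 11 12 13 14
G :  0  1  2  0  1  2  0  1  2  0  1  2  0  1  2
P-positions are exactly the n with G(n) = 0.

0, 3, 6, 9, 12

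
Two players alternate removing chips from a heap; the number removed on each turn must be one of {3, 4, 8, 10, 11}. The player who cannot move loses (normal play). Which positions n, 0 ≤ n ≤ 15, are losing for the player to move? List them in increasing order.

0, 1, 2, 7, 14

G(0) = 0
G(1) = mex{} = 0
G(2) = mex{} = 0
G(3) = mex{0} = 1
G(4) = mex{0,0} = 1
G(5) = mex{0,0} = 1
G(6) = mex{1,0} = 2
G(7) = mex{1,1} = 0
G(8) = mex{1,1,0} = 2
G(9) = mex{2,1,0} = 3
G(10) = mex{0,2,0,0} = 1
G(11) = mex{2,0,1,0,0} = 3
G(12) = mex{3,2,1,0,0} = 4
G(13) = mex{1,3,1,1,0} = 2
G(14) = mex{3,1,2,1,1} = 0
G(15) = mex{4,3,0,1,1} = 2
P-positions are exactly the n with G(n) = 0.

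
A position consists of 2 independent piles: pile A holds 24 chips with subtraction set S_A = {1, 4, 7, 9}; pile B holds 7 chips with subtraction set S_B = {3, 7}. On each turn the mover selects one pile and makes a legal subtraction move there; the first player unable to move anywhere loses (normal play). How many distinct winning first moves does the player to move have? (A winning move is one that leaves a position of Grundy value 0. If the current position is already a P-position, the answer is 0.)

Pile A, S = {1, 4, 7, 9}:
G(0) = 0
G(1) = mex{0} = 1
G(2) = mex{1} = 0
G(3) = mex{0} = 1
G(4) = mex{1,0} = 2
G(5) = mex{2,1} = 0
G(6) = mex{0,0} = 1
G(7) = mex{1,1,0} = 2
G(8) = mex{2,2,1} = 0
G(9) = mex{0,0,0,0} = 1
G(10) = mex{1,1,1,1} = 0
G(11) = mex{0,2,2,0} = 1
G(12) = mex{1,0,0,1} = 2
G(13) = mex{2,1,1,2} = 0
G(14) = mex{0,0,2,0} = 1
G(15) = mex{1,1,0,1} = 2
G(16) = mex{2,2,1,2} = 0
G(17) = mex{0,0,0,0} = 1
G(18) = mex{1,1,1,1} = 0
G(19) = mex{0,2,2,0} = 1
G(20) = mex{1,0,0,1} = 2
G(21) = mex{2,1,1,2} = 0
G(22) = mex{0,0,2,0} = 1
G(23) = mex{1,1,0,1} = 2
G(24) = mex{2,2,1,2} = 0
G_A(24) = 0.
Pile B, S = {3, 7}:
G(0) = 0
G(1) = mex{} = 0
G(2) = mex{} = 0
G(3) = mex{0} = 1
G(4) = mex{0} = 1
G(5) = mex{0} = 1
G(6) = mex{1} = 0
G(7) = mex{1,0} = 2
G_B(7) = 2.
Combined Grundy value = 0 ⊕ 2 = 2.
A winning move leaves total XOR = 0, i.e. changes one component's Grundy value g to g ⊕ X where X is the current total.
Pile A: need g' = 0⊕2 = 2. Options: 24−1→G=2, 24−4→G=2, 24−7→G=1, 24−9→G=2. Hits: 3.
Pile B: need g' = 2⊕2 = 0. Options: 7−3→G=1, 7−7→G=0. Hits: 1.

4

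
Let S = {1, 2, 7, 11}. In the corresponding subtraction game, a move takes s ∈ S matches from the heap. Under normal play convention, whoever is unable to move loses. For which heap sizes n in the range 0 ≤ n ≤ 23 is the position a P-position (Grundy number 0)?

n :  0  1  2  3  4  5  6  7  8  9 10 11 12 13 14 15 16 17 18 19 20 21 22 23
G :  0  1  2  0  1  2  0  1  2  0  1  2  0  1  2  0  1  2  0  1  2  0  1  2
P-positions are exactly the n with G(n) = 0.

0, 3, 6, 9, 12, 15, 18, 21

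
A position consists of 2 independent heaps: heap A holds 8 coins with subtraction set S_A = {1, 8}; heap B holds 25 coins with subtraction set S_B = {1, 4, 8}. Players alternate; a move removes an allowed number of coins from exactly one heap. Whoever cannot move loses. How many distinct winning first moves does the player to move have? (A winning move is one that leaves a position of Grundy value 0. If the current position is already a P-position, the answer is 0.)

2

Heap A, S = {1, 8}:
n : 0 1 2 3 4 5 6 7 8
G : 0 1 0 1 0 1 0 1 2
G_A(8) = 2.
Heap B, S = {1, 4, 8}:
n :  0  1  2  3  4  5  6  7  8  9 10 11 12 13 14 15 16 17 18 19 20 21 22 23 24 25
G :  0  1  0  1  2  0  1  0  1  2  3  2  0  1  0  1  2  0  1  0  1  2  3  2  0  1
G_B(25) = 1.
Combined Grundy value = 2 ⊕ 1 = 3.
A winning move leaves total XOR = 0, i.e. changes one component's Grundy value g to g ⊕ X where X is the current total.
Heap A: need g' = 2⊕3 = 1. Options: 8−1→G=1, 8−8→G=0. Hits: 1.
Heap B: need g' = 1⊕3 = 2. Options: 25−1→G=0, 25−4→G=2, 25−8→G=0. Hits: 1.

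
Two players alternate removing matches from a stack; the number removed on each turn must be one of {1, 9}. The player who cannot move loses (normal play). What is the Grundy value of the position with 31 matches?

n :  0  1  2  3  4  5  6  7  8  9 10 11 12 13 14 15 16 17 18 19 20 21 22 23 24 25 26 27 28 29 30 31
G :  0  1  0  1  0  1  0  1  0  1  0  1  0  1  0  1  0  1  0  1  0  1  0  1  0  1  0  1  0  1  0  1

1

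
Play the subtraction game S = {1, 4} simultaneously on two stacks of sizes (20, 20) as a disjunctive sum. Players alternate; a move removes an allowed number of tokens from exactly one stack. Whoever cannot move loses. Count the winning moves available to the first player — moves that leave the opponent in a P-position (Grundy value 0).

0

All stacks use S = {1, 4}:
G(0) = 0
G(1) = mex{0} = 1
G(2) = mex{1} = 0
G(3) = mex{0} = 1
G(4) = mex{1,0} = 2
G(5) = mex{2,1} = 0
G(6) = mex{0,0} = 1
G(7) = mex{1,1} = 0
G(8) = mex{0,2} = 1
G(9) = mex{1,0} = 2
G(10) = mex{2,1} = 0
G(11) = mex{0,0} = 1
G(12) = mex{1,1} = 0
G(13) = mex{0,2} = 1
G(14) = mex{1,0} = 2
G(15) = mex{2,1} = 0
G(16) = mex{0,0} = 1
G(17) = mex{1,1} = 0
G(18) = mex{0,2} = 1
G(19) = mex{1,0} = 2
G(20) = mex{2,1} = 0
Stack A: G(20) = 0.
Stack B: G(20) = 0.
Combined Grundy value = 0 ⊕ 0 = 0.
A winning move leaves total XOR = 0, i.e. changes one component's Grundy value g to g ⊕ X where X is the current total.
Stack A: target g' = 0⊕0 = 0, but every legal move changes the Grundy value (mex property), so 0 moves.
Stack B: target g' = 0⊕0 = 0, but every legal move changes the Grundy value (mex property), so 0 moves.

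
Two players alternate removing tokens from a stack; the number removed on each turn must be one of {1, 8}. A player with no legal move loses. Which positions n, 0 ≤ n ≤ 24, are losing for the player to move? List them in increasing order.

0, 2, 4, 6, 9, 11, 13, 15, 18, 20, 22, 24

G(0) = 0
G(1) = mex{0} = 1
G(2) = mex{1} = 0
G(3) = mex{0} = 1
G(4) = mex{1} = 0
G(5) = mex{0} = 1
G(6) = mex{1} = 0
G(7) = mex{0} = 1
G(8) = mex{1,0} = 2
G(9) = mex{2,1} = 0
G(10) = mex{0,0} = 1
G(11) = mex{1,1} = 0
G(12) = mex{0,0} = 1
G(13) = mex{1,1} = 0
G(14) = mex{0,0} = 1
G(15) = mex{1,1} = 0
G(16) = mex{0,2} = 1
G(17) = mex{1,0} = 2
G(18) = mex{2,1} = 0
G(19) = mex{0,0} = 1
G(20) = mex{1,1} = 0
G(21) = mex{0,0} = 1
G(22) = mex{1,1} = 0
G(23) = mex{0,0} = 1
G(24) = mex{1,1} = 0
P-positions are exactly the n with G(n) = 0.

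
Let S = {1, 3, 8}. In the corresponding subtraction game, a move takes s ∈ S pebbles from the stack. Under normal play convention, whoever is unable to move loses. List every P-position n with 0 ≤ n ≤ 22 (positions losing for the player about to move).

G(0) = 0
G(1) = mex{0} = 1
G(2) = mex{1} = 0
G(3) = mex{0,0} = 1
G(4) = mex{1,1} = 0
G(5) = mex{0,0} = 1
G(6) = mex{1,1} = 0
G(7) = mex{0,0} = 1
G(8) = mex{1,1,0} = 2
G(9) = mex{2,0,1} = 3
G(10) = mex{3,1,0} = 2
G(11) = mex{2,2,1} = 0
G(12) = mex{0,3,0} = 1
G(13) = mex{1,2,1} = 0
G(14) = mex{0,0,0} = 1
G(15) = mex{1,1,1} = 0
G(16) = mex{0,0,2} = 1
G(17) = mex{1,1,3} = 0
G(18) = mex{0,0,2} = 1
G(19) = mex{1,1,0} = 2
G(20) = mex{2,0,1} = 3
G(21) = mex{3,1,0} = 2
G(22) = mex{2,2,1} = 0
P-positions are exactly the n with G(n) = 0.

0, 2, 4, 6, 11, 13, 15, 17, 22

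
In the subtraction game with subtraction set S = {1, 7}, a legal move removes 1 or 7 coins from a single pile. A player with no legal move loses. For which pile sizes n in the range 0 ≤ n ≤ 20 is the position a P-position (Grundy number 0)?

n :  0  1  2  3  4  5  6  7  8  9 10 11 12 13 14 15 16 17 18 19 20
G :  0  1  0  1  0  1  0  1  0  1  0  1  0  1  0  1  0  1  0  1  0
P-positions are exactly the n with G(n) = 0.

0, 2, 4, 6, 8, 10, 12, 14, 16, 18, 20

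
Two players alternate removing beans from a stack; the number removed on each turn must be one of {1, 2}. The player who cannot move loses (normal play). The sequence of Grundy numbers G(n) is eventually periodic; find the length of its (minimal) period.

n :  0  1  2  3  4  5  6  7  8  9 10 11 12 13 14
G :  0  1  2  0  1  2  0  1  2  0  1  2  0  1  2
G(n+3) = G(n) holds for n = 0,…,1 (a full window of length max(S) = 2), so the sequence is purely periodic with period 3.

3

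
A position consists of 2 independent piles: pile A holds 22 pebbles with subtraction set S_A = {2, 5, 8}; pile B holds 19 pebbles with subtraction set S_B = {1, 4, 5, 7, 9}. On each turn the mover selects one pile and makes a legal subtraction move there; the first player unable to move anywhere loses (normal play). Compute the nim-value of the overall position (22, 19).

0

Pile A, S = {2, 5, 8}:
G(0) = 0
G(1) = mex{} = 0
G(2) = mex{0} = 1
G(3) = mex{0} = 1
G(4) = mex{1} = 0
G(5) = mex{1,0} = 2
G(6) = mex{0,0} = 1
G(7) = mex{2,1} = 0
G(8) = mex{1,1,0} = 2
G(9) = mex{0,0,0} = 1
G(10) = mex{2,2,1} = 0
G(11) = mex{1,1,1} = 0
G(12) = mex{0,0,0} = 1
G(13) = mex{0,2,2} = 1
G(14) = mex{1,1,1} = 0
G(15) = mex{1,0,0} = 2
G(16) = mex{0,0,2} = 1
G(17) = mex{2,1,1} = 0
G(18) = mex{1,1,0} = 2
G(19) = mex{0,0,0} = 1
G(20) = mex{2,2,1} = 0
G(21) = mex{1,1,1} = 0
G(22) = mex{0,0,0} = 1
G_A(22) = 1.
Pile B, S = {1, 4, 5, 7, 9}:
n :  0  1  2  3  4  5  6  7  8  9 10 11 12 13 14 15 16 17 18 19
G :  0  1  0  1  2  3  2  3  0  1  0  1  2  3  2  3  0  1  0  1
G_B(19) = 1.
Combined Grundy value = 1 ⊕ 1 = 0.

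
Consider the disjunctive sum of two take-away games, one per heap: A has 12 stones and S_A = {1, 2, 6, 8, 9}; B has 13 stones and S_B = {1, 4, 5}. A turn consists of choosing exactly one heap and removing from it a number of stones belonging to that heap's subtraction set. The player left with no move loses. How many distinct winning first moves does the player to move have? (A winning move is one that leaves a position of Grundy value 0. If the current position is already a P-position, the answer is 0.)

Heap A, S = {1, 2, 6, 8, 9}:
n :  0  1  2  3  4  5  6  7  8  9 10 11 12
G :  0  1  2  0  1  2  3  0  1  2  0  1  2
G_A(12) = 2.
Heap B, S = {1, 4, 5}:
n :  0  1  2  3  4  5  6  7  8  9 10 11 12 13
G :  0  1  0  1  2  3  2  3  0  1  0  1  2  3
G_B(13) = 3.
Combined Grundy value = 2 ⊕ 3 = 1.
A winning move leaves total XOR = 0, i.e. changes one component's Grundy value g to g ⊕ X where X is the current total.
Heap A: need g' = 2⊕1 = 3. Options: 12−1→G=1, 12−2→G=0, 12−6→G=3, 12−8→G=1, 12−9→G=0. Hits: 1.
Heap B: need g' = 3⊕1 = 2. Options: 13−1→G=2, 13−4→G=1, 13−5→G=0. Hits: 1.

2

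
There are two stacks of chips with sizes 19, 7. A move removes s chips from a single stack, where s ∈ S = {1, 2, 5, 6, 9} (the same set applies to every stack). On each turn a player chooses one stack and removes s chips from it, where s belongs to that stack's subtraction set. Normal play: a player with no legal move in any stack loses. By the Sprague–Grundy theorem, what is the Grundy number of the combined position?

2

All stacks use S = {1, 2, 5, 6, 9}:
n :  0  1  2  3  4  5  6  7  8  9 10 11 12 13 14 15 16 17 18 19
G :  0  1  2  0  1  2  3  0  1  2  0  1  2  3  0  1  2  0  1  2
Stack A: G(19) = 2.
Stack B: G(7) = 0.
Combined Grundy value = 2 ⊕ 0 = 2.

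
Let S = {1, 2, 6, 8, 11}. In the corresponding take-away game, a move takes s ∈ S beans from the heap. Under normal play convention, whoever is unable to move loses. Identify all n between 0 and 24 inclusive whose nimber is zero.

G(0) = 0
G(1) = mex{0} = 1
G(2) = mex{1,0} = 2
G(3) = mex{2,1} = 0
G(4) = mex{0,2} = 1
G(5) = mex{1,0} = 2
G(6) = mex{2,1,0} = 3
G(7) = mex{3,2,1} = 0
G(8) = mex{0,3,2,0} = 1
G(9) = mex{1,0,0,1} = 2
G(10) = mex{2,1,1,2} = 0
G(11) = mex{0,2,2,0,0} = 1
G(12) = mex{1,0,3,1,1} = 2
G(13) = mex{2,1,0,2,2} = 3
G(14) = mex{3,2,1,3,0} = 4
G(15) = mex{4,3,2,0,1} = 5
G(16) = mex{5,4,0,1,2} = 3
G(17) = mex{3,5,1,2,3} = 0
G(18) = mex{0,3,2,0,0} = 1
G(19) = mex{1,0,3,1,1} = 2
G(20) = mex{2,1,4,2,2} = 0
G(21) = mex{0,2,5,3,0} = 1
G(22) = mex{1,0,3,4,1} = 2
G(23) = mex{2,1,0,5,2} = 3
G(24) = mex{3,2,1,3,3} = 0
P-positions are exactly the n with G(n) = 0.

0, 3, 7, 10, 17, 20, 24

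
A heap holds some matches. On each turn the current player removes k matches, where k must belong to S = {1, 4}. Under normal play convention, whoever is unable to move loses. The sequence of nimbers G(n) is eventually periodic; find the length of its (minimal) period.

n :  0  1  2  3  4  5  6  7  8  9 10 11 12 13 14
G :  0  1  0  1  2  0  1  0  1  2  0  1  0  1  2
G(n+5) = G(n) holds for n = 0,…,3 (a full window of length max(S) = 4), so the sequence is purely periodic with period 5.

5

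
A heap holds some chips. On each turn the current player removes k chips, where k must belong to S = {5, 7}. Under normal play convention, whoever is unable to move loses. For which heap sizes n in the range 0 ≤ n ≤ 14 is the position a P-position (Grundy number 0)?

0, 1, 2, 3, 4, 12, 13, 14

G(0) = 0
G(1) = mex{} = 0
G(2) = mex{} = 0
G(3) = mex{} = 0
G(4) = mex{} = 0
G(5) = mex{0} = 1
G(6) = mex{0} = 1
G(7) = mex{0,0} = 1
G(8) = mex{0,0} = 1
G(9) = mex{0,0} = 1
G(10) = mex{1,0} = 2
G(11) = mex{1,0} = 2
G(12) = mex{1,1} = 0
G(13) = mex{1,1} = 0
G(14) = mex{1,1} = 0
P-positions are exactly the n with G(n) = 0.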